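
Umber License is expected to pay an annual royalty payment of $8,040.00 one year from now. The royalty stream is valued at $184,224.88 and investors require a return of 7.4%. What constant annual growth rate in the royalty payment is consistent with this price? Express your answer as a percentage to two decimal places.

P = D₁/(r−g) ⇒ g = r − D₁/P = 0.074 − $8,040.00/$184,224.88 = 0.030358

3.04%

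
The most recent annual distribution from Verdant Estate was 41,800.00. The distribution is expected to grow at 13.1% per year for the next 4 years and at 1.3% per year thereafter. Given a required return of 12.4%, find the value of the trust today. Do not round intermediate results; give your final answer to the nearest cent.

560883.54

D_1 = 47275.80000
D_2 = 53468.92980
D_3 = 60473.35960
D_4 = 68395.36971
Terminal value at year 4: TV = D_4×(1+g_2)/(r−g_2) = 69284.50952/0.111 = 624184.77043
P_0 = D_1/(1+r)^1 + D_2/(1+r)^2 + D_3/(1+r)^3 + D_4/(1+r)^4 + TV/(1+r)^4
    = 42060.32028 + 42322.26178 + 42585.83459 + 42851.04886 + 391064.07652 = 560883.54203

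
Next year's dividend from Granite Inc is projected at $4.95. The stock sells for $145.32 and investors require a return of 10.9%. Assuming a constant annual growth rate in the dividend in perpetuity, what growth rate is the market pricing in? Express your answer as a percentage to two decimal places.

7.49%

P = D₁/(r−g) ⇒ g = r − D₁/P = 0.109 − $4.95/$145.32 = 0.074937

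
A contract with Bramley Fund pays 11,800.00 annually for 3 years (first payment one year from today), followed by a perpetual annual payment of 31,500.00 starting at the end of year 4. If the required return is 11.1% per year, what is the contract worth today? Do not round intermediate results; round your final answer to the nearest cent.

235726.21

PV of 3-year annuity: 11,800.00 × [1 − (1+0.111)^−3] / 0.111 = 28785.75517
Perpetuity value at year 3: 31,500.00 / 0.111 = 283783.78378
PV of perpetuity: 283783.78378 / (1+0.111)^3 = 206940.45431
Total PV = 28785.75517 + 206940.45431 = 235726.20948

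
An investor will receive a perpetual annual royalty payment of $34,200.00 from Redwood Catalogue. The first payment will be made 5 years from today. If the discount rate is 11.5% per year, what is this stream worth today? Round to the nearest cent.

Value at end of year 4: C / r = $34,200.00 / 0.115 = $297,391.3043
Discount to today: PV = $297,391.3043 / (1 + 0.115)^4 = $297,391.3043 / 1.545608 = $192,410.51

$192410.51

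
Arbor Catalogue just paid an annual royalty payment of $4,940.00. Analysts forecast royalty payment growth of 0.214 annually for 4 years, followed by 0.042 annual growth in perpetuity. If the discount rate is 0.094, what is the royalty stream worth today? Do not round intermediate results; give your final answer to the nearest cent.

D_1 = 5997.16000
D_2 = 7280.55224
D_3 = 8838.59042
D_4 = 10730.04877
Terminal value at year 4: TV = D_4×(1+g_2)/(r−g_2) = 11180.71082/0.052 = 215013.66957
P_0 = D_1/(1+r)^1 + D_2/(1+r)^2 + D_3/(1+r)^3 + D_4/(1+r)^4 + TV/(1+r)^4
    = 5481.86472 + 6083.16615 + 6750.42386 + 7490.87255 + 150105.56143 = 175911.88871

$175911.89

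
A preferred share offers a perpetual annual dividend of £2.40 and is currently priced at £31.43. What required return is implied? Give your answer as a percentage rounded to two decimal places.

P = C/r ⇒ r = C/P = £2.40/£31.43 = 0.076360

7.64%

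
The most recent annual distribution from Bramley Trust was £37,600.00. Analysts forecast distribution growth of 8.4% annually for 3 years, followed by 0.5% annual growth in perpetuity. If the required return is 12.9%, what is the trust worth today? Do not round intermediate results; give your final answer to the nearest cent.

£373780.11

D_1 = 40758.40000
D_2 = 44182.10560
D_3 = 47893.40247
Terminal value at year 3: TV = D_3×(1+g_2)/(r−g_2) = 48132.86948/0.124 = 388168.30228
P_0 = D_1/(1+r)^1 + D_2/(1+r)^2 + D_3/(1+r)^3 + TV/(1+r)^3
    = 36101.32861 + 34662.39169 + 33280.80831 + 269735.58351 = 373780.11212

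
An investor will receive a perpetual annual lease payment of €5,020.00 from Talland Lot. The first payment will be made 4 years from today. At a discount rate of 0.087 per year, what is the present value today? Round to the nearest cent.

Value at end of year 3: C / r = €5,020.00 / 0.087 = €57,701.1494
Discount to today: PV = €57,701.1494 / (1 + 0.087)^3 = €57,701.1494 / 1.284366 = €44,925.80

€44925.80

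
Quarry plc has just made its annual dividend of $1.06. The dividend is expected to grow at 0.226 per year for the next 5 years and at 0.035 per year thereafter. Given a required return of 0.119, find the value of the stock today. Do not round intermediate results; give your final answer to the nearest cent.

D_1 = 1.29956
D_2 = 1.59326
D_3 = 1.95334
D_4 = 2.39479
D_5 = 2.93601
Terminal value at year 5: TV = D_5×(1+g_2)/(r−g_2) = 3.03878/0.084 = 36.17589
P_0 = D_1/(1+r)^1 + D_2/(1+r)^2 + D_3/(1+r)^3 + D_4/(1+r)^4 + D_5/(1+r)^5 + TV/(1+r)^5
    = 1.16136 + 1.27241 + 1.39408 + 1.52738 + 1.67343 + 20.61906 = 27.64772

$27.65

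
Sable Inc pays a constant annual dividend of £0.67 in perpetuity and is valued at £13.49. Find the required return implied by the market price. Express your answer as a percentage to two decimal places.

P = C/r ⇒ r = C/P = £0.67/£13.49 = 0.049666

4.97%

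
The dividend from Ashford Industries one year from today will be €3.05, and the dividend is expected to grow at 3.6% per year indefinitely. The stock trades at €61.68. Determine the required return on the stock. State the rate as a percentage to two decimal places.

P = D₁/(r − g) ⇒ r = D₁/P + g = €3.0500/€61.68 + 0.036 = 0.049449 + 0.036 = 0.085449

8.54%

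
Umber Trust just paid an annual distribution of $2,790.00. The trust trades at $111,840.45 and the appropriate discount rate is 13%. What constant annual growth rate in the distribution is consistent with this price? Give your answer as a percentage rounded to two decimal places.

10.25%

P = D₀(1+g)/(r−g) ⇒ P(r−g) = D₀(1+g) ⇒ g(P+D₀) = P·r − D₀
g = (P·r − D₀)/(P + D₀) = ($111,840.45×0.13 − $2,790.00) / ($111,840.45 + $2,790.00) = 0.102497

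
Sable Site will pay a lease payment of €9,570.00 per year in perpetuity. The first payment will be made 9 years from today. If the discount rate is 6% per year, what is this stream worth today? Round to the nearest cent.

Value at end of year 8: C / r = €9,570.00 / 0.06 = €159,500.0000
Discount to today: PV = €159,500.0000 / (1 + 0.06)^8 = €159,500.0000 / 1.593848 = €100,072.27

€100072.27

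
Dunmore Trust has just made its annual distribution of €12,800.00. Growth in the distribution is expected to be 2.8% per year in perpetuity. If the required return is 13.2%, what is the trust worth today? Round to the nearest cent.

€126523.08

D₁ = D₀ × (1 + g) = €12,800.00 × 1.028 = €13,158.4000
Growing perpetuity: P = D₁ / (r − g) = €13,158.4000 / (0.132 − 0.028) = €126,523.08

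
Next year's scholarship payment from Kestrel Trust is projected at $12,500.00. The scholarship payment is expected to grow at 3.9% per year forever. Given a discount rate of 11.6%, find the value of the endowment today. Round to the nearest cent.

$162337.66

Growing perpetuity: P = D₁ / (r − g) = $12,500.0000 / (0.116 − 0.039) = $162,337.66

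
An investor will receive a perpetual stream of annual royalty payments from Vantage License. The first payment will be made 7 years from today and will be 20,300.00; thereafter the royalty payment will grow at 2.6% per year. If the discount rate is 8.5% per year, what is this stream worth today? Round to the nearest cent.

Value at end of year 6: C₁ / (r − g) = 20,300.00 / (0.085 − 0.026) = 344,067.7966
Discount to today: PV = 344,067.7966 / (1 + 0.085)^6 = 344,067.7966 / 1.631468 = 210,894.67

210894.67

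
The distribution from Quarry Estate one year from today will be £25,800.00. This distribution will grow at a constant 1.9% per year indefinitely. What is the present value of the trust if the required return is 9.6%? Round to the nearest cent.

Growing perpetuity: P = D₁ / (r − g) = £25,800.0000 / (0.096 − 0.019) = £335,064.94

£335064.94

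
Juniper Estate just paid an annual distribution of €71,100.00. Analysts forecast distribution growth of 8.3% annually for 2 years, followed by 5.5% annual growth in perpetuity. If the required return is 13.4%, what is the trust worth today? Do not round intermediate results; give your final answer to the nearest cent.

D_1 = 77001.30000
D_2 = 83392.40790
Terminal value at year 2: TV = D_2×(1+g_2)/(r−g_2) = 87978.99033/0.079 = 1113658.10550
P_0 = D_1/(1+r)^1 + D_2/(1+r)^2 + TV/(1+r)^2
    = 67902.38095 + 64848.57017 + 866015.71555 = 998766.66667

€998766.67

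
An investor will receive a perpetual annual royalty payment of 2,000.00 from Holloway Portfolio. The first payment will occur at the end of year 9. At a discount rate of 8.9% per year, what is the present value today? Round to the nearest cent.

Value at end of year 8: C / r = 2,000.00 / 0.089 = 22,471.9101
Discount to today: PV = 22,471.9101 / (1 + 0.089)^8 = 22,471.9101 / 1.977985 = 11,361.01

11361.01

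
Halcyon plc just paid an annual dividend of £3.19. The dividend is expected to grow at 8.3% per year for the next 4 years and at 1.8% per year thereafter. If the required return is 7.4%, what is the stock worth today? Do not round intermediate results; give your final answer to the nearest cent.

D_1 = 3.45477
D_2 = 3.74152
D_3 = 4.05206
D_4 = 4.38838
Terminal value at year 4: TV = D_4×(1+g_2)/(r−g_2) = 4.46737/0.056 = 79.77453
P_0 = D_1/(1+r)^1 + D_2/(1+r)^2 + D_3/(1+r)^3 + D_4/(1+r)^4 + TV/(1+r)^4
    = 3.21673 + 3.24369 + 3.27087 + 3.29828 + 59.95800 = 72.98757

£72.99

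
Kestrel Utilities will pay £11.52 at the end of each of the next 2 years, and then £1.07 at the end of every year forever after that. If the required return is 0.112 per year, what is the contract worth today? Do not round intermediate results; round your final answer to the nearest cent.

£27.40

PV of 2-year annuity: £11.52 × [1 − (1+0.112)^−2] / 0.112 = 19.67600
Perpetuity value at year 2: £1.07 / 0.112 = 9.55357
PV of perpetuity: 9.55357 / (1+0.112)^2 = 7.72603
Total PV = 19.67600 + 7.72603 = 27.40203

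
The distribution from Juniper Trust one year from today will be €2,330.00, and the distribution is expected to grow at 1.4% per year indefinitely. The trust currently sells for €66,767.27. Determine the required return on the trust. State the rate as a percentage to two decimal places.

4.89%

P = D₁/(r − g) ⇒ r = D₁/P + g = €2,330.0000/€66,767.27 + 0.014 = 0.034897 + 0.014 = 0.048897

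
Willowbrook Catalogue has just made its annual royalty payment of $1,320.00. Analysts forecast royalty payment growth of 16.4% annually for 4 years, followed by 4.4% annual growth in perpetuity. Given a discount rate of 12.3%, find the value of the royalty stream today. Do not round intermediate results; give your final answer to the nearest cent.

D_1 = 1536.48000
D_2 = 1788.46272
D_3 = 2081.77061
D_4 = 2423.18099
Terminal value at year 4: TV = D_4×(1+g_2)/(r−g_2) = 2529.80095/0.079 = 32022.79682
P_0 = D_1/(1+r)^1 + D_2/(1+r)^2 + D_3/(1+r)^3 + D_4/(1+r)^4 + TV/(1+r)^4
    = 1368.19234 + 1418.14415 + 1469.91968 + 1523.58549 + 20134.47151 = 25914.31317

$25914.31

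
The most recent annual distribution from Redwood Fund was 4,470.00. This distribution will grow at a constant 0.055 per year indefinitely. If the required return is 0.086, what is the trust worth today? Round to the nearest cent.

152124.19

D₁ = D₀ × (1 + g) = 4,470.00 × 1.055 = 4,715.8500
Growing perpetuity: P = D₁ / (r − g) = 4,715.8500 / (0.086 − 0.055) = 152,124.19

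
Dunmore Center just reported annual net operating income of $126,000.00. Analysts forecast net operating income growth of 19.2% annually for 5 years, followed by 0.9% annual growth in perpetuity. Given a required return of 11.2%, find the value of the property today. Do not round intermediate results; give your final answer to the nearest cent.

$2526693.71

D_1 = 150192.00000
D_2 = 179028.86400
D_3 = 213402.40589
D_4 = 254375.66782
D_5 = 303215.79604
Terminal value at year 5: TV = D_5×(1+g_2)/(r−g_2) = 305944.73820/0.103 = 2970337.26412
P_0 = D_1/(1+r)^1 + D_2/(1+r)^2 + D_3/(1+r)^3 + D_4/(1+r)^4 + D_5/(1+r)^5 + TV/(1+r)^5
    = 135064.74820 + 144781.63656 + 155197.58164 + 166362.87528 + 178331.42746 + 1746955.43987 = 2526693.70901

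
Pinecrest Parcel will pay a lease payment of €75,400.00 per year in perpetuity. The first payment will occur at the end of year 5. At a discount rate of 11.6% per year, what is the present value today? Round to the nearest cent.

Value at end of year 4: C / r = €75,400.00 / 0.116 = €650,000.0000
Discount to today: PV = €650,000.0000 / (1 + 0.116)^4 = €650,000.0000 / 1.551161 = €419,041.06

€419041.06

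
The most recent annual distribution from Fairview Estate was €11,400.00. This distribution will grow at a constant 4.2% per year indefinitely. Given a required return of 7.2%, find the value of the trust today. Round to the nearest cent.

€395960.00

D₁ = D₀ × (1 + g) = €11,400.00 × 1.042 = €11,878.8000
Growing perpetuity: P = D₁ / (r − g) = €11,878.8000 / (0.072 − 0.042) = €395,960.00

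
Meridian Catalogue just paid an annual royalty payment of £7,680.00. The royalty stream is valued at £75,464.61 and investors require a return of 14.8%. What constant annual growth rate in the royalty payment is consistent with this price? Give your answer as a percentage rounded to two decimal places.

4.20%

P = D₀(1+g)/(r−g) ⇒ P(r−g) = D₀(1+g) ⇒ g(P+D₀) = P·r − D₀
g = (P·r − D₀)/(P + D₀) = (£75,464.61×0.148 − £7,680.00) / (£75,464.61 + £7,680.00) = 0.041960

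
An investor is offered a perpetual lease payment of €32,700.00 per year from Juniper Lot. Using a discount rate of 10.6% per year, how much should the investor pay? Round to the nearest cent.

€308490.57

Level perpetuity: PV = C / r = €32,700.00 / 0.106 = €308,490.57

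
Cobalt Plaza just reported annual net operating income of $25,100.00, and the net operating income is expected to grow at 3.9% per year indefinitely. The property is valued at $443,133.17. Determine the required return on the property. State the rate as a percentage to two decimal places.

D₁ = $25,100.00 × 1.039 = $26,078.9000
P = D₁/(r − g) ⇒ r = D₁/P + g = $26,078.9000/$443,133.17 + 0.039 = 0.058851 + 0.039 = 0.097851

9.79%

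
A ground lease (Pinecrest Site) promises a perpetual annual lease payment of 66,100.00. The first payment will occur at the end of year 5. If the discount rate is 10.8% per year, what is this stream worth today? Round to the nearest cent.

Value at end of year 4: C / r = 66,100.00 / 0.108 = 612,037.0370
Discount to today: PV = 612,037.0370 / (1 + 0.108)^4 = 612,037.0370 / 1.507159 = 406,086.60

406086.60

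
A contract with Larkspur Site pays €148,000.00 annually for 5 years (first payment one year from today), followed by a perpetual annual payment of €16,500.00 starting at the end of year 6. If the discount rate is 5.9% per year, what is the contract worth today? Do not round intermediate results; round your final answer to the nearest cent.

PV of 5-year annuity: €148,000.00 × [1 − (1+0.059)^−5] / 0.059 = 625129.49039
Perpetuity value at year 5: €16,500.00 / 0.059 = 279661.01695
PV of perpetuity: 279661.01695 / (1+0.059)^5 = 209967.52647
Total PV = 625129.49039 + 209967.52647 = 835097.01686

€835097.02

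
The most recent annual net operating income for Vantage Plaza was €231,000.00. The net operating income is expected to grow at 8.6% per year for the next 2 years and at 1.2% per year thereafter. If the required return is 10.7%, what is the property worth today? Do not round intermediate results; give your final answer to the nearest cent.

€2817218.14

D_1 = 250866.00000
D_2 = 272440.47600
Terminal value at year 2: TV = D_2×(1+g_2)/(r−g_2) = 275709.76171/0.095 = 2902208.01802
P_0 = D_1/(1+r)^1 + D_2/(1+r)^2 + TV/(1+r)^2
    = 226617.88618 + 222318.90189 + 2368281.35485 = 2817218.14292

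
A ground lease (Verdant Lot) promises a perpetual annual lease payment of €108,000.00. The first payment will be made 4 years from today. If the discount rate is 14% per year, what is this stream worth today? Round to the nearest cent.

€520692.31

Value at end of year 3: C / r = €108,000.00 / 0.14 = €771,428.5714
Discount to today: PV = €771,428.5714 / (1 + 0.14)^3 = €771,428.5714 / 1.481544 = €520,692.31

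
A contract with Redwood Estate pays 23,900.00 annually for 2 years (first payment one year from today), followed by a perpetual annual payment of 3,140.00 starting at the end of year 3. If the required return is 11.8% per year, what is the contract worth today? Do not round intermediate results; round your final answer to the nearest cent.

PV of 2-year annuity: 23,900.00 × [1 − (1+0.118)^−2] / 0.118 = 40498.62232
Perpetuity value at year 2: 3,140.00 / 0.118 = 26610.16949
PV of perpetuity: 26610.16949 / (1+0.118)^2 = 21289.42999
Total PV = 40498.62232 + 21289.42999 = 61788.05231

61788.05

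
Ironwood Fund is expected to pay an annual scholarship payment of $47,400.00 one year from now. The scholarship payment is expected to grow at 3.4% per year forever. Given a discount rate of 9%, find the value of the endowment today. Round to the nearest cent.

$846428.57

Growing perpetuity: P = D₁ / (r − g) = $47,400.0000 / (0.09 − 0.034) = $846,428.57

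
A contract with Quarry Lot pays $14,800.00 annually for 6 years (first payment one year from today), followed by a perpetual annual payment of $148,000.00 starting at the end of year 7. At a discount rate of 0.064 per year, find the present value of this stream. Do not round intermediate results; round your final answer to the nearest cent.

$1665663.89

PV of 6-year annuity: $14,800.00 × [1 − (1+0.064)^−6] / 0.064 = 71870.67849
Perpetuity value at year 6: $148,000.00 / 0.064 = 2312500.00000
PV of perpetuity: 2312500.00000 / (1+0.064)^6 = 1593793.21506
Total PV = 71870.67849 + 1593793.21506 = 1665663.89355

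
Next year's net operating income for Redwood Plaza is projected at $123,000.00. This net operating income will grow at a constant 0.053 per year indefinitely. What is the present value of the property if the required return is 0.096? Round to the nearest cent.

Growing perpetuity: P = D₁ / (r − g) = $123,000.0000 / (0.096 − 0.053) = $2,860,465.12

$2860465.12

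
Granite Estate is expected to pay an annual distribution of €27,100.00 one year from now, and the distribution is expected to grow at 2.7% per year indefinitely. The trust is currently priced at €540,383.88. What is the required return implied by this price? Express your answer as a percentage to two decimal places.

7.71%

P = D₁/(r − g) ⇒ r = D₁/P + g = €27,100.0000/€540,383.88 + 0.027 = 0.050150 + 0.027 = 0.077150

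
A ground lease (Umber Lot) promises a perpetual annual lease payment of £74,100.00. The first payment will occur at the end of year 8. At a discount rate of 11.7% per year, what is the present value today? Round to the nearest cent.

£291917.50

Value at end of year 7: C / r = £74,100.00 / 0.117 = £633,333.3333
Discount to today: PV = £633,333.3333 / (1 + 0.117)^7 = £633,333.3333 / 2.169563 = £291,917.50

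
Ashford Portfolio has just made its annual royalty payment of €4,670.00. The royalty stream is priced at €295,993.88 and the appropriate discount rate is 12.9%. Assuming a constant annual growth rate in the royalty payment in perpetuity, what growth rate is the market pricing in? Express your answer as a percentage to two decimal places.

11.15%

P = D₀(1+g)/(r−g) ⇒ P(r−g) = D₀(1+g) ⇒ g(P+D₀) = P·r − D₀
g = (P·r − D₀)/(P + D₀) = (€295,993.88×0.129 − €4,670.00) / (€295,993.88 + €4,670.00) = 0.111464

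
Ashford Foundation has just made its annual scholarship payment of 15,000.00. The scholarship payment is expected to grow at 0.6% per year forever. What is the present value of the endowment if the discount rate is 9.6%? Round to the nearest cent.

D₁ = D₀ × (1 + g) = 15,000.00 × 1.006 = 15,090.0000
Growing perpetuity: P = D₁ / (r − g) = 15,090.0000 / (0.096 − 0.006) = 167,666.67

167666.67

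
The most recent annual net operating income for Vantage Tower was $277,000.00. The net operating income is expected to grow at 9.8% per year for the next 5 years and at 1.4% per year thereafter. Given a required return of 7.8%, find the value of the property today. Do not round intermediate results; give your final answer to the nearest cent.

$6275245.62

D_1 = 304146.00000
D_2 = 333952.30800
D_3 = 366679.63418
D_4 = 402614.23833
D_5 = 442070.43369
Terminal value at year 5: TV = D_5×(1+g_2)/(r−g_2) = 448259.41976/0.064 = 7004053.43379
P_0 = D_1/(1+r)^1 + D_2/(1+r)^2 + D_3/(1+r)^3 + D_4/(1+r)^4 + D_5/(1+r)^5 + TV/(1+r)^5
    = 282139.14657 + 287373.63908 + 292705.24649 + 298135.77054 + 303667.04643 + 4811224.76691 = 6275245.61602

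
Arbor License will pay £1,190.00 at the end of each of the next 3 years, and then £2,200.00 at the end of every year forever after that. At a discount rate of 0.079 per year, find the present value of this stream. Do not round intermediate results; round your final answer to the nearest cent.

£25240.53

PV of 3-year annuity: £1,190.00 × [1 − (1+0.079)^−3] / 0.079 = 3072.28747
Perpetuity value at year 3: £2,200.00 / 0.079 = 27848.10127
PV of perpetuity: 27848.10127 / (1+0.079)^3 = 22168.24209
Total PV = 3072.28747 + 22168.24209 = 25240.52955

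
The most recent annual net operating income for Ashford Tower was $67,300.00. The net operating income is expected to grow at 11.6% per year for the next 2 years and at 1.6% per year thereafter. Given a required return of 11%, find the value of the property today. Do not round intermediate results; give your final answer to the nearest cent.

D_1 = 75106.80000
D_2 = 83819.18880
Terminal value at year 2: TV = D_2×(1+g_2)/(r−g_2) = 85160.29582/0.094 = 905960.59384
P_0 = D_1/(1+r)^1 + D_2/(1+r)^2 + TV/(1+r)^2
    = 67663.78378 + 68029.53397 + 735297.94159 = 870991.25934

$870991.26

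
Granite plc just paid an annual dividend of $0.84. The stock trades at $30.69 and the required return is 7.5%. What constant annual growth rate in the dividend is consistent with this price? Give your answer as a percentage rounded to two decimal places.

4.64%

P = D₀(1+g)/(r−g) ⇒ P(r−g) = D₀(1+g) ⇒ g(P+D₀) = P·r − D₀
g = (P·r − D₀)/(P + D₀) = ($30.69×0.075 − $0.84) / ($30.69 + $0.84) = 0.046361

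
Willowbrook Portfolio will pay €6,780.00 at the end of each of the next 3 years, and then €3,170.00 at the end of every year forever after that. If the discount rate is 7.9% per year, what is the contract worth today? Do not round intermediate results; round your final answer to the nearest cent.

PV of 3-year annuity: €6,780.00 × [1 − (1+0.079)^−3] / 0.079 = 17504.29329
Perpetuity value at year 3: €3,170.00 / 0.079 = 40126.58228
PV of perpetuity: 40126.58228 / (1+0.079)^3 = 31942.42155
Total PV = 17504.29329 + 31942.42155 = 49446.71484

€49446.71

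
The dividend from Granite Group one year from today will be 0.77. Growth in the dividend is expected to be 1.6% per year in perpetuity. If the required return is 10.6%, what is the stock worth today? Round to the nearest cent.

8.56

Growing perpetuity: P = D₁ / (r − g) = 0.7700 / (0.106 − 0.016) = 8.56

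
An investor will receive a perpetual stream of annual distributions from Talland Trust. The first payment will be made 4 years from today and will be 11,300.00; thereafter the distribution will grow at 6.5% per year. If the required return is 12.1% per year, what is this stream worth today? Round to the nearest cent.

143243.06

Value at end of year 3: C₁ / (r − g) = 11,300.00 / (0.121 − 0.065) = 201,785.7143
Discount to today: PV = 201,785.7143 / (1 + 0.121)^3 = 201,785.7143 / 1.408695 = 143,243.06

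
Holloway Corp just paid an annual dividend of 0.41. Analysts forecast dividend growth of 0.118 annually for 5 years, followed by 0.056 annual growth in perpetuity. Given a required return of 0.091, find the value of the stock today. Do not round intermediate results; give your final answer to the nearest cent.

D_1 = 0.45838
D_2 = 0.51247
D_3 = 0.57294
D_4 = 0.64055
D_5 = 0.71613
Terminal value at year 5: TV = D_5×(1+g_2)/(r−g_2) = 0.75624/0.035 = 21.60672
P_0 = D_1/(1+r)^1 + D_2/(1+r)^2 + D_3/(1+r)^3 + D_4/(1+r)^4 + D_5/(1+r)^5 + TV/(1+r)^5
    = 0.42015 + 0.43054 + 0.44120 + 0.45212 + 0.46331 + 13.97864 = 16.18596

16.19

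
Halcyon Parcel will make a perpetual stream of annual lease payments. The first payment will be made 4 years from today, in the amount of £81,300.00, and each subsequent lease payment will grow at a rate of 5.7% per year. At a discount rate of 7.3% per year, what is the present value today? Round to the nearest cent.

Value at end of year 3: C₁ / (r − g) = £81,300.00 / (0.073 − 0.057) = £5,081,250.0000
Discount to today: PV = £5,081,250.0000 / (1 + 0.073)^3 = £5,081,250.0000 / 1.235376 = £4,113,120.16

£4113120.16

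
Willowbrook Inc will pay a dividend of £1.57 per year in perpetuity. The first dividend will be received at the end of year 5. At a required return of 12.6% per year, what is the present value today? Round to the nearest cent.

Value at end of year 4: C / r = £1.57 / 0.126 = £12.4603
Discount to today: PV = £12.4603 / (1 + 0.126)^4 = £12.4603 / 1.607510 = £7.75

£7.75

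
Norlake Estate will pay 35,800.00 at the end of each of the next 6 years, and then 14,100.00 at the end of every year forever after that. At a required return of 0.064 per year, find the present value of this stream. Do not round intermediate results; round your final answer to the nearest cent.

PV of 6-year annuity: 35,800.00 × [1 − (1+0.064)^−6] / 0.064 = 173849.34393
Perpetuity value at year 6: 14,100.00 / 0.064 = 220312.50000
PV of perpetuity: 220312.50000 / (1+0.064)^6 = 151841.11035
Total PV = 173849.34393 + 151841.11035 = 325690.45428

325690.45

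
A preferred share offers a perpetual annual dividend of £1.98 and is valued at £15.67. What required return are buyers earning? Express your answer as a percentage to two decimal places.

P = C/r ⇒ r = C/P = £1.98/£15.67 = 0.126356

12.64%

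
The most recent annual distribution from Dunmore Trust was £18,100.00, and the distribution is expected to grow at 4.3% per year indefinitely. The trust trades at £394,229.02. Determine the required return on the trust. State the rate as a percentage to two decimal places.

9.09%

D₁ = £18,100.00 × 1.043 = £18,878.3000
P = D₁/(r − g) ⇒ r = D₁/P + g = £18,878.3000/£394,229.02 + 0.043 = 0.047887 + 0.043 = 0.090887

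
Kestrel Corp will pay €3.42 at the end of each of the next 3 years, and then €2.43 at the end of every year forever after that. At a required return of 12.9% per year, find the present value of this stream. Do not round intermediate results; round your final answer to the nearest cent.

PV of 3-year annuity: €3.42 × [1 − (1+0.129)^−3] / 0.129 = 8.08887
Perpetuity value at year 3: €2.43 / 0.129 = 18.83721
PV of perpetuity: 18.83721 / (1+0.129)^3 = 13.08985
Total PV = 8.08887 + 13.08985 = 21.17873

€21.18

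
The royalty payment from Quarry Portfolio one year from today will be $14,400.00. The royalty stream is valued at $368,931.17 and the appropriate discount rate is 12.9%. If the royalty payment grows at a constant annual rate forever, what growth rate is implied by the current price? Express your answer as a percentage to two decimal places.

9.00%

P = D₁/(r−g) ⇒ g = r − D₁/P = 0.129 − $14,400.00/$368,931.17 = 0.089968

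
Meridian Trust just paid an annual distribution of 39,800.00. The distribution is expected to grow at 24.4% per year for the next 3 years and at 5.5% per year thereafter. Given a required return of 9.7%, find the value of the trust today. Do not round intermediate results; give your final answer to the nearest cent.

1612253.28

D_1 = 49511.20000
D_2 = 61591.93280
D_3 = 76620.36440
Terminal value at year 3: TV = D_3×(1+g_2)/(r−g_2) = 80834.48445/0.042 = 1924630.58203
P_0 = D_1/(1+r)^1 + D_2/(1+r)^2 + D_3/(1+r)^3 + TV/(1+r)^3
    = 45133.27256 + 51181.21337 + 58039.58927 + 1457899.20672 = 1612253.28193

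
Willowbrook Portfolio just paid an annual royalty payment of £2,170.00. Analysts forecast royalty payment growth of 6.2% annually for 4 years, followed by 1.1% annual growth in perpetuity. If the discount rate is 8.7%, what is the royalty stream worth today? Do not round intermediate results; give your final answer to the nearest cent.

D_1 = 2304.54000
D_2 = 2447.42148
D_3 = 2599.16161
D_4 = 2760.30963
Terminal value at year 4: TV = D_4×(1+g_2)/(r−g_2) = 2790.67304/0.076 = 36719.38207
P_0 = D_1/(1+r)^1 + D_2/(1+r)^2 + D_3/(1+r)^3 + D_4/(1+r)^4 + TV/(1+r)^4
    = 2120.09200 + 2071.33183 + 2023.69310 + 1977.15002 + 26301.29835 = 34493.56531

£34493.57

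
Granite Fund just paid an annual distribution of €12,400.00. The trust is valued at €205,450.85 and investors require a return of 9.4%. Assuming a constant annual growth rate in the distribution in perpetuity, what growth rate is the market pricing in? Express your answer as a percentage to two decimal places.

3.17%

P = D₀(1+g)/(r−g) ⇒ P(r−g) = D₀(1+g) ⇒ g(P+D₀) = P·r − D₀
g = (P·r − D₀)/(P + D₀) = (€205,450.85×0.094 − €12,400.00) / (€205,450.85 + €12,400.00) = 0.031730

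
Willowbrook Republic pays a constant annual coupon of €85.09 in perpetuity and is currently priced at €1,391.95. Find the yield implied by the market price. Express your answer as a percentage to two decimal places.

P = C/r ⇒ r = C/P = €85.09/€1,391.95 = 0.061130

6.11%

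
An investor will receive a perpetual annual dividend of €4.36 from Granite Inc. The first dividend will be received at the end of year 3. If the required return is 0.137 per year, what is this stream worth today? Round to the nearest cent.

Value at end of year 2: C / r = €4.36 / 0.137 = €31.8248
Discount to today: PV = €31.8248 / (1 + 0.137)^2 = €31.8248 / 1.292769 = €24.62

€24.62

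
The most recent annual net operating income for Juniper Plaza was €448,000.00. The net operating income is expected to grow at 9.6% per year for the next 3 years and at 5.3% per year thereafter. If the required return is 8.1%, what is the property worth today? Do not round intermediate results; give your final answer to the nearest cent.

D_1 = 491008.00000
D_2 = 538144.76800
D_3 = 589806.66573
Terminal value at year 3: TV = D_3×(1+g_2)/(r−g_2) = 621066.41901/0.028 = 22180943.53613
P_0 = D_1/(1+r)^1 + D_2/(1+r)^2 + D_3/(1+r)^3 + TV/(1+r)^3
    = 454216.46623 + 460519.19241 + 466909.37547 + 17559127.58452 = 18940772.61863

€18940772.62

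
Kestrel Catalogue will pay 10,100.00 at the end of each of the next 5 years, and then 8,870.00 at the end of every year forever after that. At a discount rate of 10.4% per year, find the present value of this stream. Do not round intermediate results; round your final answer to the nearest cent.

89903.87

PV of 5-year annuity: 10,100.00 × [1 − (1+0.104)^−5] / 0.104 = 37898.89379
Perpetuity value at year 5: 8,870.00 / 0.104 = 85288.46154
PV of perpetuity: 85288.46154 / (1+0.104)^5 = 52004.97759
Total PV = 37898.89379 + 52004.97759 = 89903.87138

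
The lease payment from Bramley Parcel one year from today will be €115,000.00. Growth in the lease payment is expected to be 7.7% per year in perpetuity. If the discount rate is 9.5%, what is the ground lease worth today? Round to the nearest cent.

Growing perpetuity: P = D₁ / (r − g) = €115,000.0000 / (0.095 − 0.077) = €6,388,888.89

€6388888.89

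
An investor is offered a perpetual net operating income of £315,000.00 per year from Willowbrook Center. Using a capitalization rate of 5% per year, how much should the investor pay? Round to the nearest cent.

£6300000.00

Level perpetuity: PV = C / r = £315,000.00 / 0.05 = £6,300,000.00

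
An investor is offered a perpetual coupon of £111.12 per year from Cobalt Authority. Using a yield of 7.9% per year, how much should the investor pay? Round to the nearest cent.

£1406.58

Level perpetuity: PV = C / r = £111.12 / 0.079 = £1,406.58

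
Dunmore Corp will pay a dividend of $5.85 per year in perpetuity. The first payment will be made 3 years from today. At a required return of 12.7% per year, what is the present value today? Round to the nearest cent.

$36.27

Value at end of year 2: C / r = $5.85 / 0.127 = $46.0630
Discount to today: PV = $46.0630 / (1 + 0.127)^2 = $46.0630 / 1.270129 = $36.27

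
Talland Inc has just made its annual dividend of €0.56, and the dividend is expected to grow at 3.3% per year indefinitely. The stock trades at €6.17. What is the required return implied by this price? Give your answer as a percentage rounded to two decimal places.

D₁ = €0.56 × 1.033 = €0.5785
P = D₁/(r − g) ⇒ r = D₁/P + g = €0.5785/€6.17 + 0.033 = 0.093757 + 0.033 = 0.126757

12.68%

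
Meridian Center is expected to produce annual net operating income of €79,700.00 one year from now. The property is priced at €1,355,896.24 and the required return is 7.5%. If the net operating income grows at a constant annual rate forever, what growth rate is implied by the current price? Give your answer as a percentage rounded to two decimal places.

P = D₁/(r−g) ⇒ g = r − D₁/P = 0.075 − €79,700.00/€1,355,896.24 = 0.016220

1.62%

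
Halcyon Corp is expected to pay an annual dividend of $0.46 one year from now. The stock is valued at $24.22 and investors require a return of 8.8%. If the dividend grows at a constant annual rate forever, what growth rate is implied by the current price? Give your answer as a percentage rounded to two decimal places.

P = D₁/(r−g) ⇒ g = r − D₁/P = 0.088 − $0.46/$24.22 = 0.069007

6.90%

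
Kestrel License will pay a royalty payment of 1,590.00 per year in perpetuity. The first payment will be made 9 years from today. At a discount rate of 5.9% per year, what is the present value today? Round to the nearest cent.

Value at end of year 8: C / r = 1,590.00 / 0.059 = 26,949.1525
Discount to today: PV = 26,949.1525 / (1 + 0.059)^8 = 26,949.1525 / 1.581859 = 17,036.38

17036.38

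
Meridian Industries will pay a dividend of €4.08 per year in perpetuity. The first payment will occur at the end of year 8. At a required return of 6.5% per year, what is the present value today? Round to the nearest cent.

€40.39

Value at end of year 7: C / r = €4.08 / 0.065 = €62.7692
Discount to today: PV = €62.7692 / (1 + 0.065)^7 = €62.7692 / 1.553987 = €40.39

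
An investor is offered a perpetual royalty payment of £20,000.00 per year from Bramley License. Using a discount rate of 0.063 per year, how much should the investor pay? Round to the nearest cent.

£317460.32

Level perpetuity: PV = C / r = £20,000.00 / 0.063 = £317,460.32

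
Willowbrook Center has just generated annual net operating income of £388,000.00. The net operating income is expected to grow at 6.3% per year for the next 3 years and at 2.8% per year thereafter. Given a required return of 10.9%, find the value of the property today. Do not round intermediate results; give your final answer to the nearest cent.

D_1 = 412444.00000
D_2 = 438427.97200
D_3 = 466048.93424
Terminal value at year 3: TV = D_3×(1+g_2)/(r−g_2) = 479098.30439/0.081 = 5914793.88141
P_0 = D_1/(1+r)^1 + D_2/(1+r)^2 + D_3/(1+r)^3 + TV/(1+r)^3
    = 371906.22182 + 356479.99441 + 341693.62854 + 4336556.17459 = 5406636.01936

£5406636.02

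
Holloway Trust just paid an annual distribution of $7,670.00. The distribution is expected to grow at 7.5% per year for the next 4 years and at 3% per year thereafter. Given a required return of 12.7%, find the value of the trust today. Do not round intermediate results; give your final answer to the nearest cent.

D_1 = 8245.25000
D_2 = 8863.64375
D_3 = 9528.41703
D_4 = 10243.04831
Terminal value at year 4: TV = D_4×(1+g_2)/(r−g_2) = 10550.33976/0.097 = 108766.38926
P_0 = D_1/(1+r)^1 + D_2/(1+r)^2 + D_3/(1+r)^3 + D_4/(1+r)^4 + TV/(1+r)^4
    = 7316.10470 + 6978.53820 + 6656.54709 + 6349.41271 + 67421.59884 = 94722.20154

$94722.20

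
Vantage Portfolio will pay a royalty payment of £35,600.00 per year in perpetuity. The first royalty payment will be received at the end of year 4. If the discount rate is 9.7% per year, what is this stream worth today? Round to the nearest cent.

Value at end of year 3: C / r = £35,600.00 / 0.097 = £367,010.3093
Discount to today: PV = £367,010.3093 / (1 + 0.097)^3 = £367,010.3093 / 1.320140 = £278,008.70

£278008.70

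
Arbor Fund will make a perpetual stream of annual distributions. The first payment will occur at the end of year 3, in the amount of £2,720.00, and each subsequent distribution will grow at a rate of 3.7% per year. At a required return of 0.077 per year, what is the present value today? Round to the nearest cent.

£58624.28

Value at end of year 2: C₁ / (r − g) = £2,720.00 / (0.077 − 0.037) = £68,000.0000
Discount to today: PV = £68,000.0000 / (1 + 0.077)^2 = £68,000.0000 / 1.159929 = £58,624.28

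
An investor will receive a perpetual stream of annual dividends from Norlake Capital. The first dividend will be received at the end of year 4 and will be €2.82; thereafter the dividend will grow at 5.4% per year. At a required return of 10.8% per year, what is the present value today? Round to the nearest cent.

€38.39

Value at end of year 3: C₁ / (r − g) = €2.82 / (0.108 − 0.054) = €52.2222
Discount to today: PV = €52.2222 / (1 + 0.108)^3 = €52.2222 / 1.360252 = €38.39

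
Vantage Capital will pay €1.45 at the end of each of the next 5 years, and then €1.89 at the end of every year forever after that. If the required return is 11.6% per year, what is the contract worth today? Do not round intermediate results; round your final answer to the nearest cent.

€14.69

PV of 5-year annuity: €1.45 × [1 − (1+0.116)^−5] / 0.116 = 5.27914
Perpetuity value at year 5: €1.89 / 0.116 = 16.29310
PV of perpetuity: 16.29310 / (1+0.116)^5 = 9.41202
Total PV = 5.27914 + 9.41202 = 14.69116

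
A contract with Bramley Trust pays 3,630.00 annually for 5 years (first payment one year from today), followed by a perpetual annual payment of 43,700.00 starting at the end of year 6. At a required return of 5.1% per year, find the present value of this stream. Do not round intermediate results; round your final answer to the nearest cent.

PV of 5-year annuity: 3,630.00 × [1 − (1+0.051)^−5] / 0.051 = 15672.65126
Perpetuity value at year 5: 43,700.00 / 0.051 = 856862.74510
PV of perpetuity: 856862.74510 / (1+0.051)^5 = 668186.47508
Total PV = 15672.65126 + 668186.47508 = 683859.12634

683859.13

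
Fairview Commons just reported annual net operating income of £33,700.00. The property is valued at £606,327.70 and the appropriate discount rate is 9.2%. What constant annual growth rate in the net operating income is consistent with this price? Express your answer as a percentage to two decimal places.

P = D₀(1+g)/(r−g) ⇒ P(r−g) = D₀(1+g) ⇒ g(P+D₀) = P·r − D₀
g = (P·r − D₀)/(P + D₀) = (£606,327.70×0.092 − £33,700.00) / (£606,327.70 + £33,700.00) = 0.034502

3.45%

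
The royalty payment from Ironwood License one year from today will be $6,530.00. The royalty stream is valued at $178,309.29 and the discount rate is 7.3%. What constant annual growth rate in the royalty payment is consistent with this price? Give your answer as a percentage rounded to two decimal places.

3.64%

P = D₁/(r−g) ⇒ g = r − D₁/P = 0.073 − $6,530.00/$178,309.29 = 0.036378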